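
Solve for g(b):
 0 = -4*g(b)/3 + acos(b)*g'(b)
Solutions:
 g(b) = C1*exp(4*Integral(1/acos(b), b)/3)


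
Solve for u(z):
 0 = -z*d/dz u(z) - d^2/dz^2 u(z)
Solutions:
 u(z) = C1 + C2*erf(sqrt(2)*z/2)


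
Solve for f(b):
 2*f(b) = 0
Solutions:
 f(b) = 0


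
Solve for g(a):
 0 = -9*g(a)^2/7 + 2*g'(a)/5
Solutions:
 g(a) = -14/(C1 + 45*a)


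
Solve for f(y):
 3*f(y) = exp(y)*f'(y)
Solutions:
 f(y) = C1*exp(-3*exp(-y))


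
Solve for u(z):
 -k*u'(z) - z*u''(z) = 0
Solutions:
 u(z) = C1 + z^(1 - re(k))*(C2*sin(log(z)*Abs(im(k))) + C3*cos(log(z)*im(k)))


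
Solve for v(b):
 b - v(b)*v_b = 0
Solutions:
 v(b) = -sqrt(C1 + b^2)
 v(b) = sqrt(C1 + b^2)


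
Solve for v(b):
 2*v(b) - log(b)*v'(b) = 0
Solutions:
 v(b) = C1*exp(2*li(b))


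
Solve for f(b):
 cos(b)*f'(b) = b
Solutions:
 f(b) = C1 + Integral(b/cos(b), b)


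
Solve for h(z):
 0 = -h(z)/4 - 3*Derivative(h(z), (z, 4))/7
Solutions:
 h(z) = (C1*sin(3^(3/4)*7^(1/4)*z/6) + C2*cos(3^(3/4)*7^(1/4)*z/6))*exp(-3^(3/4)*7^(1/4)*z/6) + (C3*sin(3^(3/4)*7^(1/4)*z/6) + C4*cos(3^(3/4)*7^(1/4)*z/6))*exp(3^(3/4)*7^(1/4)*z/6)


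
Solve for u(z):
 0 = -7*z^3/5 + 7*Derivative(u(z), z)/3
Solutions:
 u(z) = C1 + 3*z^4/20


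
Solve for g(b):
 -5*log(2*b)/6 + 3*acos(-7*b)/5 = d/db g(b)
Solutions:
 g(b) = C1 - 5*b*log(b)/6 + 3*b*acos(-7*b)/5 - 5*b*log(2)/6 + 5*b/6 + 3*sqrt(1 - 49*b^2)/35


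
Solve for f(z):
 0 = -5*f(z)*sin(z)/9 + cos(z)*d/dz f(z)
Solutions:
 f(z) = C1/cos(z)^(5/9)


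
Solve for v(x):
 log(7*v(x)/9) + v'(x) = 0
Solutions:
 -Integral(1/(-log(_y) - log(7) + 2*log(3)), (_y, v(x))) = C1 - x


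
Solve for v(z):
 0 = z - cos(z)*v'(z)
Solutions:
 v(z) = C1 + Integral(z/cos(z), z)


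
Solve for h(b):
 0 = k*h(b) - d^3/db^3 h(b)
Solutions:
 h(b) = C1*exp(b*k^(1/3)) + C2*exp(b*k^(1/3)*(-1 + sqrt(3)*I)/2) + C3*exp(-b*k^(1/3)*(1 + sqrt(3)*I)/2)


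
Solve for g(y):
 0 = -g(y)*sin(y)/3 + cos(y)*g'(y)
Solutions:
 g(y) = C1/cos(y)^(1/3)


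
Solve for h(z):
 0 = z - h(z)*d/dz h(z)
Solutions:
 h(z) = -sqrt(C1 + z^2)
 h(z) = sqrt(C1 + z^2)


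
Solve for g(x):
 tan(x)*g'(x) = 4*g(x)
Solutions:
 g(x) = C1*sin(x)^4


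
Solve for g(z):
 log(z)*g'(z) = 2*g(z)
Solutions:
 g(z) = C1*exp(2*li(z))


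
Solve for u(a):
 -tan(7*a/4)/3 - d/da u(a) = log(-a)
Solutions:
 u(a) = C1 - a*log(-a) + a + 4*log(cos(7*a/4))/21


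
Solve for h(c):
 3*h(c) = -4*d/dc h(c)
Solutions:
 h(c) = C1*exp(-3*c/4)


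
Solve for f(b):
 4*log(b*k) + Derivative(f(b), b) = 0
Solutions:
 f(b) = C1 - 4*b*log(b*k) + 4*b


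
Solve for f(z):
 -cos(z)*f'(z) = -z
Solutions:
 f(z) = C1 + Integral(z/cos(z), z)


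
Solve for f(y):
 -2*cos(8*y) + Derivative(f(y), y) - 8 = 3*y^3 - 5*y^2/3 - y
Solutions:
 f(y) = C1 + 3*y^4/4 - 5*y^3/9 - y^2/2 + 8*y + sin(8*y)/4


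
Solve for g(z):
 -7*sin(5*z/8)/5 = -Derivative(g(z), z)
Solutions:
 g(z) = C1 - 56*cos(5*z/8)/25


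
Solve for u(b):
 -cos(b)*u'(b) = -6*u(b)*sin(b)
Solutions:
 u(b) = C1/cos(b)^6


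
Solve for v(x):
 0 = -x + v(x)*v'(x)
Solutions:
 v(x) = -sqrt(C1 + x^2)
 v(x) = sqrt(C1 + x^2)


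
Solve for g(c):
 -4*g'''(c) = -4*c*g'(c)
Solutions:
 g(c) = C1 + Integral(C2*airyai(c) + C3*airybi(c), c)


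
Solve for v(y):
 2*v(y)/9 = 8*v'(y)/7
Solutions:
 v(y) = C1*exp(7*y/36)


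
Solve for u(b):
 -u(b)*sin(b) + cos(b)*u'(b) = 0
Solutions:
 u(b) = C1/cos(b)


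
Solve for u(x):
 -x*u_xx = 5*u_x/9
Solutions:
 u(x) = C1 + C2*x^(4/9)


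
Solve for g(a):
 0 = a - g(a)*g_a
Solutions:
 g(a) = -sqrt(C1 + a^2)
 g(a) = sqrt(C1 + a^2)


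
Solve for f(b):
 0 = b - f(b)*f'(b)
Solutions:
 f(b) = -sqrt(C1 + b^2)
 f(b) = sqrt(C1 + b^2)


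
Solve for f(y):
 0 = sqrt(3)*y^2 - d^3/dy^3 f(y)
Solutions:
 f(y) = C1 + C2*y + C3*y^2 + sqrt(3)*y^5/60


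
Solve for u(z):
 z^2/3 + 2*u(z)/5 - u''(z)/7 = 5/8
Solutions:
 u(z) = C1*exp(-sqrt(70)*z/5) + C2*exp(sqrt(70)*z/5) - 5*z^2/6 + 325/336


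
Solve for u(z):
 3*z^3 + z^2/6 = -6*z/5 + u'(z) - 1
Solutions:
 u(z) = C1 + 3*z^4/4 + z^3/18 + 3*z^2/5 + z


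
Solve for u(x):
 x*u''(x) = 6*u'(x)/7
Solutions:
 u(x) = C1 + C2*x^(13/7)


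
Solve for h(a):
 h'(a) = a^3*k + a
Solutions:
 h(a) = C1 + a^4*k/4 + a^2/2


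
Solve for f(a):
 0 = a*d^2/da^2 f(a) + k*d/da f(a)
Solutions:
 f(a) = C1 + a^(1 - re(k))*(C2*sin(log(a)*Abs(im(k))) + C3*cos(log(a)*im(k)))


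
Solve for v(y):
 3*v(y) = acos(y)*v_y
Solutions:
 v(y) = C1*exp(3*Integral(1/acos(y), y))


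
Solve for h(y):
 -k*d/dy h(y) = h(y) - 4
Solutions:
 h(y) = C1*exp(-y/k) + 4


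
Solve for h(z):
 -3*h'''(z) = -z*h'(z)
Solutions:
 h(z) = C1 + Integral(C2*airyai(3^(2/3)*z/3) + C3*airybi(3^(2/3)*z/3), z)


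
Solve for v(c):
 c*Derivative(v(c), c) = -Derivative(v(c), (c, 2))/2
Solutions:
 v(c) = C1 + C2*erf(c)


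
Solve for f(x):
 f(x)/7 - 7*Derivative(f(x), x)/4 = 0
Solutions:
 f(x) = C1*exp(4*x/49)


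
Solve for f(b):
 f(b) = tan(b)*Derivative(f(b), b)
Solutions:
 f(b) = C1*sin(b)


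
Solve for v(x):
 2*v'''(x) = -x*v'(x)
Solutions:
 v(x) = C1 + Integral(C2*airyai(-2^(2/3)*x/2) + C3*airybi(-2^(2/3)*x/2), x)


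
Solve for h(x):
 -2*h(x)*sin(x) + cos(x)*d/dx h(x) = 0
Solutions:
 h(x) = C1/cos(x)^2


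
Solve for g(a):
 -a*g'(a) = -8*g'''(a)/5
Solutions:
 g(a) = C1 + Integral(C2*airyai(5^(1/3)*a/2) + C3*airybi(5^(1/3)*a/2), a)


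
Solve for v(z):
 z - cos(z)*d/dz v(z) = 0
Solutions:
 v(z) = C1 + Integral(z/cos(z), z)


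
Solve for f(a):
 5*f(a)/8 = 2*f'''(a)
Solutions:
 f(a) = C3*exp(2^(2/3)*5^(1/3)*a/4) + (C1*sin(2^(2/3)*sqrt(3)*5^(1/3)*a/8) + C2*cos(2^(2/3)*sqrt(3)*5^(1/3)*a/8))*exp(-2^(2/3)*5^(1/3)*a/8)


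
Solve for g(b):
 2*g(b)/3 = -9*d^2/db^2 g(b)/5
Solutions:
 g(b) = C1*sin(sqrt(30)*b/9) + C2*cos(sqrt(30)*b/9)


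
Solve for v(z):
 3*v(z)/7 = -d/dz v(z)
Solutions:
 v(z) = C1*exp(-3*z/7)


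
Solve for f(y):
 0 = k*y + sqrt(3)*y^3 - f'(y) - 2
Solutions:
 f(y) = C1 + k*y^2/2 + sqrt(3)*y^4/4 - 2*y


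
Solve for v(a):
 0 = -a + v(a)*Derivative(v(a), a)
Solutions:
 v(a) = -sqrt(C1 + a^2)
 v(a) = sqrt(C1 + a^2)


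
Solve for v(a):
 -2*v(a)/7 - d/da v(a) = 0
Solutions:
 v(a) = C1*exp(-2*a/7)


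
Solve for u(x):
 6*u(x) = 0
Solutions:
 u(x) = 0


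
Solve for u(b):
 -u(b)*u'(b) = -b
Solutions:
 u(b) = -sqrt(C1 + b^2)
 u(b) = sqrt(C1 + b^2)


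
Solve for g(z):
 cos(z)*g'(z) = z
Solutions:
 g(z) = C1 + Integral(z/cos(z), z)


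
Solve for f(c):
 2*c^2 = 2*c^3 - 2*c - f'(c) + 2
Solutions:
 f(c) = C1 + c^4/2 - 2*c^3/3 - c^2 + 2*c


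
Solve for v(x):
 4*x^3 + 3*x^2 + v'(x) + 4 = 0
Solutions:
 v(x) = C1 - x^4 - x^3 - 4*x


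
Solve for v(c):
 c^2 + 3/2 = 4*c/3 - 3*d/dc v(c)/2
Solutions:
 v(c) = C1 - 2*c^3/9 + 4*c^2/9 - c


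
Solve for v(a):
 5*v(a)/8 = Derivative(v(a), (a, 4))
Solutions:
 v(a) = C1*exp(-10^(1/4)*a/2) + C2*exp(10^(1/4)*a/2) + C3*sin(10^(1/4)*a/2) + C4*cos(10^(1/4)*a/2)


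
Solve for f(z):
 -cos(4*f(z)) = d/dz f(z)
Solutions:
 f(z) = -asin((C1 + exp(8*z))/(C1 - exp(8*z)))/4 + pi/4
 f(z) = asin((C1 + exp(8*z))/(C1 - exp(8*z)))/4


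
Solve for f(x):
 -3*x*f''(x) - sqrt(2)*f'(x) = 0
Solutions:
 f(x) = C1 + C2*x^(1 - sqrt(2)/3)


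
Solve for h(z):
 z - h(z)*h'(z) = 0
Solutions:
 h(z) = -sqrt(C1 + z^2)
 h(z) = sqrt(C1 + z^2)


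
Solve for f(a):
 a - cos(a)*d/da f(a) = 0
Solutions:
 f(a) = C1 + Integral(a/cos(a), a)


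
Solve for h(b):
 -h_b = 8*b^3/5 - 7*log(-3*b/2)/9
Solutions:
 h(b) = C1 - 2*b^4/5 + 7*b*log(-b)/9 + 7*b*(-1 - log(2) + log(3))/9


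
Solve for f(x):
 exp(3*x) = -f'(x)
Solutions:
 f(x) = C1 - exp(3*x)/3


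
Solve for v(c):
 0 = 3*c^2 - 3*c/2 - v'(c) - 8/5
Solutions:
 v(c) = C1 + c^3 - 3*c^2/4 - 8*c/5


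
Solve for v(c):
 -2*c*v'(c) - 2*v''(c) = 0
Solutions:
 v(c) = C1 + C2*erf(sqrt(2)*c/2)


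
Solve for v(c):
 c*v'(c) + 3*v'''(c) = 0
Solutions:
 v(c) = C1 + Integral(C2*airyai(-3^(2/3)*c/3) + C3*airybi(-3^(2/3)*c/3), c)


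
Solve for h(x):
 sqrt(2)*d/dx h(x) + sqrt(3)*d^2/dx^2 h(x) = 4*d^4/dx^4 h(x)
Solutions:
 h(x) = C1 + C2*exp(-x*(3^(5/6)/(sqrt(18 - sqrt(3)) + 3*sqrt(2))^(1/3) + 3^(2/3)*(sqrt(18 - sqrt(3)) + 3*sqrt(2))^(1/3))/12)*sin(x*(-3^(1/6)*(sqrt(18 - sqrt(3)) + 3*sqrt(2))^(1/3) + 3^(1/3)/(sqrt(18 - sqrt(3)) + 3*sqrt(2))^(1/3))/4) + C3*exp(-x*(3^(5/6)/(sqrt(18 - sqrt(3)) + 3*sqrt(2))^(1/3) + 3^(2/3)*(sqrt(18 - sqrt(3)) + 3*sqrt(2))^(1/3))/12)*cos(x*(-3^(1/6)*(sqrt(18 - sqrt(3)) + 3*sqrt(2))^(1/3) + 3^(1/3)/(sqrt(18 - sqrt(3)) + 3*sqrt(2))^(1/3))/4) + C4*exp(x*(3^(5/6)/(sqrt(18 - sqrt(3)) + 3*sqrt(2))^(1/3) + 3^(2/3)*(sqrt(18 - sqrt(3)) + 3*sqrt(2))^(1/3))/6)


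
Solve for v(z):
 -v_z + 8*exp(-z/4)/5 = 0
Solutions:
 v(z) = C1 - 32*exp(-z/4)/5


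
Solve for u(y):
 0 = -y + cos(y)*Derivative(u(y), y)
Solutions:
 u(y) = C1 + Integral(y/cos(y), y)


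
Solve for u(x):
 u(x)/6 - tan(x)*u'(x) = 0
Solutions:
 u(x) = C1*sin(x)^(1/6)


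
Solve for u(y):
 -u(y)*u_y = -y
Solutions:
 u(y) = -sqrt(C1 + y^2)
 u(y) = sqrt(C1 + y^2)


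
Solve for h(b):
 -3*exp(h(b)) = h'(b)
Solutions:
 h(b) = log(1/(C1 + 3*b))


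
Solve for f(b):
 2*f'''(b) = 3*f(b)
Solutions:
 f(b) = C3*exp(2^(2/3)*3^(1/3)*b/2) + (C1*sin(2^(2/3)*3^(5/6)*b/4) + C2*cos(2^(2/3)*3^(5/6)*b/4))*exp(-2^(2/3)*3^(1/3)*b/4)


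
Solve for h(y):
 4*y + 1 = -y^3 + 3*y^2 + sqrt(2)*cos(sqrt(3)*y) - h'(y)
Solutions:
 h(y) = C1 - y^4/4 + y^3 - 2*y^2 - y + sqrt(6)*sin(sqrt(3)*y)/3


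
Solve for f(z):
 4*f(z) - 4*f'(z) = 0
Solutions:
 f(z) = C1*exp(z)


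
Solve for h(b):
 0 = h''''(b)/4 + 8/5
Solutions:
 h(b) = C1 + C2*b + C3*b^2 + C4*b^3 - 4*b^4/15


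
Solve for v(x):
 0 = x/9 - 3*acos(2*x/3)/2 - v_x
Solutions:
 v(x) = C1 + x^2/18 - 3*x*acos(2*x/3)/2 + 3*sqrt(9 - 4*x^2)/4


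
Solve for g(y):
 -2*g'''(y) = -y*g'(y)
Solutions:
 g(y) = C1 + Integral(C2*airyai(2^(2/3)*y/2) + C3*airybi(2^(2/3)*y/2), y)


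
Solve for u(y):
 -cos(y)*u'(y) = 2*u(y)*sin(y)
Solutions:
 u(y) = C1*cos(y)^2


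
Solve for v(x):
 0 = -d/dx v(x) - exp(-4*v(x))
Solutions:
 v(x) = log(-I*(C1 - 4*x)^(1/4))
 v(x) = log(I*(C1 - 4*x)^(1/4))
 v(x) = log(-(C1 - 4*x)^(1/4))
 v(x) = log(C1 - 4*x)/4


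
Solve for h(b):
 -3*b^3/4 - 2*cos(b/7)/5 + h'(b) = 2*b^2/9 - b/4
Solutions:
 h(b) = C1 + 3*b^4/16 + 2*b^3/27 - b^2/8 + 14*sin(b/7)/5


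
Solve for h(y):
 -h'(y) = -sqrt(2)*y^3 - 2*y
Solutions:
 h(y) = C1 + sqrt(2)*y^4/4 + y^2


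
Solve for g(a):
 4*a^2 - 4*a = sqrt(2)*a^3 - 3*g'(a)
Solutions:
 g(a) = C1 + sqrt(2)*a^4/12 - 4*a^3/9 + 2*a^2/3


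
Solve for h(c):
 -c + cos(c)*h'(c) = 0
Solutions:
 h(c) = C1 + Integral(c/cos(c), c)


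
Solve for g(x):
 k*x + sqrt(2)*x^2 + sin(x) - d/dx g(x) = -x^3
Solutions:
 g(x) = C1 + k*x^2/2 + x^4/4 + sqrt(2)*x^3/3 - cos(x)


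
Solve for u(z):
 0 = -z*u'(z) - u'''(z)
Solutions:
 u(z) = C1 + Integral(C2*airyai(-z) + C3*airybi(-z), z)


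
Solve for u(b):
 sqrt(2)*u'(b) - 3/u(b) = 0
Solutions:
 u(b) = -sqrt(C1 + 3*sqrt(2)*b)
 u(b) = sqrt(C1 + 3*sqrt(2)*b)


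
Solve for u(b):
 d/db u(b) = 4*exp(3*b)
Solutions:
 u(b) = C1 + 4*exp(3*b)/3


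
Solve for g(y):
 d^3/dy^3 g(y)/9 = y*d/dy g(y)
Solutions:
 g(y) = C1 + Integral(C2*airyai(3^(2/3)*y) + C3*airybi(3^(2/3)*y), y)


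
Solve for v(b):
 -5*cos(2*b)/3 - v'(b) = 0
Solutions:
 v(b) = C1 - 5*sin(2*b)/6


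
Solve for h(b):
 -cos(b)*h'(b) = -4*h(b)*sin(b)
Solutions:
 h(b) = C1/cos(b)^4


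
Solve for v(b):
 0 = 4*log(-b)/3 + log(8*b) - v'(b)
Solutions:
 v(b) = C1 + 7*b*log(b)/3 + b*(-7/3 + 3*log(2) + 4*I*pi/3)


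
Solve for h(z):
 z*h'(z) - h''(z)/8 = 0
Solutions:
 h(z) = C1 + C2*erfi(2*z)


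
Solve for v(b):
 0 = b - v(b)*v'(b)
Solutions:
 v(b) = -sqrt(C1 + b^2)
 v(b) = sqrt(C1 + b^2)


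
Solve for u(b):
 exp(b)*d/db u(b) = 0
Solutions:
 u(b) = C1


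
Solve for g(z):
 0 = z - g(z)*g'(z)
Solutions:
 g(z) = -sqrt(C1 + z^2)
 g(z) = sqrt(C1 + z^2)


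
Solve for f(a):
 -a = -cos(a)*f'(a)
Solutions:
 f(a) = C1 + Integral(a/cos(a), a)


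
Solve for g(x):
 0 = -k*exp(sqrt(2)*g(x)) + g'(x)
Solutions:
 g(x) = sqrt(2)*(2*log(-1/(C1 + k*x)) - log(2))/4


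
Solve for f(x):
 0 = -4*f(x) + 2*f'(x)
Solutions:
 f(x) = C1*exp(2*x)


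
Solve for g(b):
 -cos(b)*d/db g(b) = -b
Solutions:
 g(b) = C1 + Integral(b/cos(b), b)


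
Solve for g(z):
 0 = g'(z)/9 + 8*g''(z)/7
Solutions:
 g(z) = C1 + C2*exp(-7*z/72)


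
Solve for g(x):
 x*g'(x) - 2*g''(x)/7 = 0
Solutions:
 g(x) = C1 + C2*erfi(sqrt(7)*x/2)


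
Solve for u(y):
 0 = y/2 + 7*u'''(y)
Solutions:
 u(y) = C1 + C2*y + C3*y^2 - y^4/336


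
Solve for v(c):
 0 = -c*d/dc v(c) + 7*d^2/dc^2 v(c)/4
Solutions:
 v(c) = C1 + C2*erfi(sqrt(14)*c/7)


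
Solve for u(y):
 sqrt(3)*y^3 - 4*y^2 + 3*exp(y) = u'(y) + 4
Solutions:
 u(y) = C1 + sqrt(3)*y^4/4 - 4*y^3/3 - 4*y + 3*exp(y)


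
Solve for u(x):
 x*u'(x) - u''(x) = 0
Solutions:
 u(x) = C1 + C2*erfi(sqrt(2)*x/2)


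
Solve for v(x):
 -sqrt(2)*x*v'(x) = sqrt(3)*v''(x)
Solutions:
 v(x) = C1 + C2*erf(6^(3/4)*x/6)


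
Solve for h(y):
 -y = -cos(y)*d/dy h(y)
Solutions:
 h(y) = C1 + Integral(y/cos(y), y)


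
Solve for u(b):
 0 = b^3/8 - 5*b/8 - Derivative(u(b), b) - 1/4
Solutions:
 u(b) = C1 + b^4/32 - 5*b^2/16 - b/4


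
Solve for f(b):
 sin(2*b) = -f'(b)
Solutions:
 f(b) = C1 + cos(2*b)/2


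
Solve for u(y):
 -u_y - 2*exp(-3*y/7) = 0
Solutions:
 u(y) = C1 + 14*exp(-3*y/7)/3


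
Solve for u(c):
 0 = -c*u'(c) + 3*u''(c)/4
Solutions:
 u(c) = C1 + C2*erfi(sqrt(6)*c/3)


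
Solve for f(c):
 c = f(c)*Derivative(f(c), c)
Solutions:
 f(c) = -sqrt(C1 + c^2)
 f(c) = sqrt(C1 + c^2)


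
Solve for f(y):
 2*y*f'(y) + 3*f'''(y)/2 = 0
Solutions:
 f(y) = C1 + Integral(C2*airyai(-6^(2/3)*y/3) + C3*airybi(-6^(2/3)*y/3), y)


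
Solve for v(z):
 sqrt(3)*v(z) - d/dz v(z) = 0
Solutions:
 v(z) = C1*exp(sqrt(3)*z)


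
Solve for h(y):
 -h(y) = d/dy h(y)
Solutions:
 h(y) = C1*exp(-y)


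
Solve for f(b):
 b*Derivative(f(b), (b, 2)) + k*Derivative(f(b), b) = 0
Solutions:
 f(b) = C1 + b^(1 - re(k))*(C2*sin(log(b)*Abs(im(k))) + C3*cos(log(b)*im(k)))


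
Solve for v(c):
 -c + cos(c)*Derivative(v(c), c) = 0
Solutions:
 v(c) = C1 + Integral(c/cos(c), c)


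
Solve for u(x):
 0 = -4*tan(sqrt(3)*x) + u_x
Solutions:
 u(x) = C1 - 4*sqrt(3)*log(cos(sqrt(3)*x))/3


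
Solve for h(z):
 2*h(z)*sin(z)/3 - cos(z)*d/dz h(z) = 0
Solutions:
 h(z) = C1/cos(z)^(2/3)


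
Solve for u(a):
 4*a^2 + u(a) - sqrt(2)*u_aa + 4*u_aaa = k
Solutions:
 u(a) = C1*exp(a*(2^(2/3)/(-sqrt(2) + sqrt(-2 + (108 - sqrt(2))^2) + 108)^(1/3) + 2*sqrt(2) + 2^(1/3)*(-sqrt(2) + sqrt(-2 + (108 - sqrt(2))^2) + 108)^(1/3))/24)*sin(2^(1/3)*sqrt(3)*a*(-(-sqrt(2) + sqrt(-2 + (108 - sqrt(2))^2) + 108)^(1/3) + 2^(1/3)/(-sqrt(2) + sqrt(-2 + (108 - sqrt(2))^2) + 108)^(1/3))/24) + C2*exp(a*(2^(2/3)/(-sqrt(2) + sqrt(-2 + (108 - sqrt(2))^2) + 108)^(1/3) + 2*sqrt(2) + 2^(1/3)*(-sqrt(2) + sqrt(-2 + (108 - sqrt(2))^2) + 108)^(1/3))/24)*cos(2^(1/3)*sqrt(3)*a*(-(-sqrt(2) + sqrt(-2 + (108 - sqrt(2))^2) + 108)^(1/3) + 2^(1/3)/(-sqrt(2) + sqrt(-2 + (108 - sqrt(2))^2) + 108)^(1/3))/24) + C3*exp(a*(-2^(1/3)*(-sqrt(2) + sqrt(-2 + (108 - sqrt(2))^2) + 108)^(1/3) - 2^(2/3)/(-sqrt(2) + sqrt(-2 + (108 - sqrt(2))^2) + 108)^(1/3) + sqrt(2))/12) - 4*a^2 + k - 8*sqrt(2)


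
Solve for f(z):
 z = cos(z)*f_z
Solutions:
 f(z) = C1 + Integral(z/cos(z), z)


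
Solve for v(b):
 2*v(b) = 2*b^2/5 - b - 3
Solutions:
 v(b) = b^2/5 - b/2 - 3/2


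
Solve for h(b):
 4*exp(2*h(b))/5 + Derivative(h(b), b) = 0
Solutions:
 h(b) = log(-sqrt(1/(C1 + 4*b))) - log(2) + log(10)/2
 h(b) = log(1/(C1 + 4*b))/2 - log(2) + log(10)/2


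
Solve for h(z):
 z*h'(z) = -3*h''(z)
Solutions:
 h(z) = C1 + C2*erf(sqrt(6)*z/6)


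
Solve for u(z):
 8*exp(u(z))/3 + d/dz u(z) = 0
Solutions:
 u(z) = log(1/(C1 + 8*z)) + log(3)


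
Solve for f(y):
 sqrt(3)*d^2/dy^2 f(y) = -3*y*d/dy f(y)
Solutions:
 f(y) = C1 + C2*erf(sqrt(2)*3^(1/4)*y/2)


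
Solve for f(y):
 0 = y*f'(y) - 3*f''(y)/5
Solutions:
 f(y) = C1 + C2*erfi(sqrt(30)*y/6)


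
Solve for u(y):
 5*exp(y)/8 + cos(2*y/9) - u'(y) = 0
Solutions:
 u(y) = C1 + 5*exp(y)/8 + 9*sin(2*y/9)/2


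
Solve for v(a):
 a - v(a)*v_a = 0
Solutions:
 v(a) = -sqrt(C1 + a^2)
 v(a) = sqrt(C1 + a^2)


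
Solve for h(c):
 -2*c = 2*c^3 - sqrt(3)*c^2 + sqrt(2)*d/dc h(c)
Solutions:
 h(c) = C1 - sqrt(2)*c^4/4 + sqrt(6)*c^3/6 - sqrt(2)*c^2/2


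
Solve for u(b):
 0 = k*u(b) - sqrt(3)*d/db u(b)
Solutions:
 u(b) = C1*exp(sqrt(3)*b*k/3)


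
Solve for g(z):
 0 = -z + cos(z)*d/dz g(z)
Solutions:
 g(z) = C1 + Integral(z/cos(z), z)


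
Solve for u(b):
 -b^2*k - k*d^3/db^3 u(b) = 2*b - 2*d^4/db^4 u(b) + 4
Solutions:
 u(b) = C1 + C2*b + C3*b^2 + C4*exp(b*k/2) - b^5/60 - b^4/(4*k) + b^3*(-2/3 - 2/k)/k


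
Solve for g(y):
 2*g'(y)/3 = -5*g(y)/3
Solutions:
 g(y) = C1*exp(-5*y/2)


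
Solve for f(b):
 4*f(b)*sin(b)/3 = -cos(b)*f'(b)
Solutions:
 f(b) = C1*cos(b)^(4/3)


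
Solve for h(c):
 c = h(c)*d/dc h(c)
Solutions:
 h(c) = -sqrt(C1 + c^2)
 h(c) = sqrt(C1 + c^2)


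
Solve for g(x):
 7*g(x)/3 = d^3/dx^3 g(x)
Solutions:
 g(x) = C3*exp(3^(2/3)*7^(1/3)*x/3) + (C1*sin(3^(1/6)*7^(1/3)*x/2) + C2*cos(3^(1/6)*7^(1/3)*x/2))*exp(-3^(2/3)*7^(1/3)*x/6)


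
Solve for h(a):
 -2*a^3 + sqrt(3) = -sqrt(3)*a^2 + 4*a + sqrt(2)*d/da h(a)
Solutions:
 h(a) = C1 - sqrt(2)*a^4/4 + sqrt(6)*a^3/6 - sqrt(2)*a^2 + sqrt(6)*a/2


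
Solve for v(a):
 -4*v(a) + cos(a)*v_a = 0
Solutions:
 v(a) = C1*(sin(a)^2 + 2*sin(a) + 1)/(sin(a)^2 - 2*sin(a) + 1)


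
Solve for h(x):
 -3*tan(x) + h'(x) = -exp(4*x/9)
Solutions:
 h(x) = C1 - 9*exp(4*x/9)/4 - 3*log(cos(x))


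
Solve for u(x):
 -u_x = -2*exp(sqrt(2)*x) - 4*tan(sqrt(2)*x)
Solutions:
 u(x) = C1 + sqrt(2)*exp(sqrt(2)*x) - 2*sqrt(2)*log(cos(sqrt(2)*x))


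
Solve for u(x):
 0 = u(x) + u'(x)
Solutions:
 u(x) = C1*exp(-x)


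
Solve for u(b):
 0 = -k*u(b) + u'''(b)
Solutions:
 u(b) = C1*exp(b*k^(1/3)) + C2*exp(b*k^(1/3)*(-1 + sqrt(3)*I)/2) + C3*exp(-b*k^(1/3)*(1 + sqrt(3)*I)/2)


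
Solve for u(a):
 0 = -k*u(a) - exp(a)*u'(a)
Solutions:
 u(a) = C1*exp(k*exp(-a))


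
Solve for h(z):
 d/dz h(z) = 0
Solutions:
 h(z) = C1


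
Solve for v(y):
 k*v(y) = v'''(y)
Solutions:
 v(y) = C1*exp(k^(1/3)*y) + C2*exp(k^(1/3)*y*(-1 + sqrt(3)*I)/2) + C3*exp(-k^(1/3)*y*(1 + sqrt(3)*I)/2)


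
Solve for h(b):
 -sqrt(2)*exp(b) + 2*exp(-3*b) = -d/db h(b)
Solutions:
 h(b) = C1 + sqrt(2)*exp(b) + 2*exp(-3*b)/3


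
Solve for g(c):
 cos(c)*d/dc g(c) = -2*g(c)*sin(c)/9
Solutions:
 g(c) = C1*cos(c)^(2/9)


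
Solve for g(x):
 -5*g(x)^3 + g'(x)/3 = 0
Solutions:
 g(x) = -sqrt(2)*sqrt(-1/(C1 + 15*x))/2
 g(x) = sqrt(2)*sqrt(-1/(C1 + 15*x))/2


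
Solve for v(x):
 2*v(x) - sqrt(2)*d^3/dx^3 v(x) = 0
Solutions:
 v(x) = C3*exp(2^(1/6)*x) + (C1*sin(2^(1/6)*sqrt(3)*x/2) + C2*cos(2^(1/6)*sqrt(3)*x/2))*exp(-2^(1/6)*x/2)


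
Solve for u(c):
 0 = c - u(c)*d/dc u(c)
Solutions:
 u(c) = -sqrt(C1 + c^2)
 u(c) = sqrt(C1 + c^2)


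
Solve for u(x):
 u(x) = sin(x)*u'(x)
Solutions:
 u(x) = C1*sqrt(cos(x) - 1)/sqrt(cos(x) + 1)


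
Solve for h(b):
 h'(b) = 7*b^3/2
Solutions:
 h(b) = C1 + 7*b^4/8


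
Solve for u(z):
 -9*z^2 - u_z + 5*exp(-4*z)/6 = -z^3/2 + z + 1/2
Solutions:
 u(z) = C1 + z^4/8 - 3*z^3 - z^2/2 - z/2 - 5*exp(-4*z)/24


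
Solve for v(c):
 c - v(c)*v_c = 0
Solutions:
 v(c) = -sqrt(C1 + c^2)
 v(c) = sqrt(C1 + c^2)


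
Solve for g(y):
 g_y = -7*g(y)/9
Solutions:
 g(y) = C1*exp(-7*y/9)


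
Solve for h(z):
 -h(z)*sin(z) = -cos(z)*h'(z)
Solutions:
 h(z) = C1/cos(z)


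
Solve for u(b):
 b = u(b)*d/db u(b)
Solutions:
 u(b) = -sqrt(C1 + b^2)
 u(b) = sqrt(C1 + b^2)


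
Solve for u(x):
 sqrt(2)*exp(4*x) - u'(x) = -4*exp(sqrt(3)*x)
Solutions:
 u(x) = C1 + sqrt(2)*exp(4*x)/4 + 4*sqrt(3)*exp(sqrt(3)*x)/3


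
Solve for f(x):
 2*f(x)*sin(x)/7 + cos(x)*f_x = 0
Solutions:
 f(x) = C1*cos(x)^(2/7)


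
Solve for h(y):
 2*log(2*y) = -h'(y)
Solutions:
 h(y) = C1 - 2*y*log(y) - y*log(4) + 2*y


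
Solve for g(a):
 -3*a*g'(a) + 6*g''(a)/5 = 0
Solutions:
 g(a) = C1 + C2*erfi(sqrt(5)*a/2)


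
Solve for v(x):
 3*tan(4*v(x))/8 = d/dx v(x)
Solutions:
 v(x) = -asin(C1*exp(3*x/2))/4 + pi/4
 v(x) = asin(C1*exp(3*x/2))/4


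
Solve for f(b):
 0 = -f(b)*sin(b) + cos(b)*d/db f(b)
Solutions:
 f(b) = C1/cos(b)


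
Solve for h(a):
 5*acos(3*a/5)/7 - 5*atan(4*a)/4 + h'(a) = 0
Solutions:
 h(a) = C1 - 5*a*acos(3*a/5)/7 + 5*a*atan(4*a)/4 + 5*sqrt(25 - 9*a^2)/21 - 5*log(16*a^2 + 1)/32


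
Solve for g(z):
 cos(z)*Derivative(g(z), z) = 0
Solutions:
 g(z) = C1


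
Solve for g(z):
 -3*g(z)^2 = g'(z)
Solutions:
 g(z) = 1/(C1 + 3*z)


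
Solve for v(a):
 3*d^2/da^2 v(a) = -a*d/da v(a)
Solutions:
 v(a) = C1 + C2*erf(sqrt(6)*a/6)


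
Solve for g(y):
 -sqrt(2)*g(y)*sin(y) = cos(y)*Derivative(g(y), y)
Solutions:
 g(y) = C1*cos(y)^(sqrt(2))


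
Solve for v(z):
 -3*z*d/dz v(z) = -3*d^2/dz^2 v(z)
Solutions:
 v(z) = C1 + C2*erfi(sqrt(2)*z/2)


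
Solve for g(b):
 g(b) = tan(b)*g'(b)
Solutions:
 g(b) = C1*sin(b)


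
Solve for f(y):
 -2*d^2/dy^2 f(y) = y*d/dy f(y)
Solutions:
 f(y) = C1 + C2*erf(y/2)


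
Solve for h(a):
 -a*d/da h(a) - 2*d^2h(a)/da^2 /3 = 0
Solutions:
 h(a) = C1 + C2*erf(sqrt(3)*a/2)


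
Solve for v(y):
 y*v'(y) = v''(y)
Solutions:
 v(y) = C1 + C2*erfi(sqrt(2)*y/2)


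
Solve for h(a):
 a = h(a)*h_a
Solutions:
 h(a) = -sqrt(C1 + a^2)
 h(a) = sqrt(C1 + a^2)


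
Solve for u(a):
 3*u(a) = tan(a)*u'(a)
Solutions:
 u(a) = C1*sin(a)^3


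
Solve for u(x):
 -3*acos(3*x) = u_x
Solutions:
 u(x) = C1 - 3*x*acos(3*x) + sqrt(1 - 9*x^2)


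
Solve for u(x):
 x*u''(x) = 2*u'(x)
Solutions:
 u(x) = C1 + C2*x^3


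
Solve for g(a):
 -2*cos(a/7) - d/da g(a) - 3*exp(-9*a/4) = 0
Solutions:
 g(a) = C1 - 14*sin(a/7) + 4*exp(-9*a/4)/3


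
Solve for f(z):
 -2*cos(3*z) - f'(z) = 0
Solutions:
 f(z) = C1 - 2*sin(3*z)/3


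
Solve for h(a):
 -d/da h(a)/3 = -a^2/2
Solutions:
 h(a) = C1 + a^3/2


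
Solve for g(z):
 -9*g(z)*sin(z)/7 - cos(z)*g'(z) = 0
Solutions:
 g(z) = C1*cos(z)^(9/7)


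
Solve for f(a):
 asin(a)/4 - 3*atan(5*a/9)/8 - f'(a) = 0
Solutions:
 f(a) = C1 + a*asin(a)/4 - 3*a*atan(5*a/9)/8 + sqrt(1 - a^2)/4 + 27*log(25*a^2 + 81)/80


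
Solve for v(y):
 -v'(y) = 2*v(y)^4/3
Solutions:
 v(y) = (-1 - sqrt(3)*I)*(1/(C1 + 2*y))^(1/3)/2
 v(y) = (-1 + sqrt(3)*I)*(1/(C1 + 2*y))^(1/3)/2
 v(y) = (1/(C1 + 2*y))^(1/3)


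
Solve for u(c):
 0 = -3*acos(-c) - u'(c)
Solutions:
 u(c) = C1 - 3*c*acos(-c) - 3*sqrt(1 - c^2)


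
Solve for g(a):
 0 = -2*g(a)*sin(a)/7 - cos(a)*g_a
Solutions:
 g(a) = C1*cos(a)^(2/7)


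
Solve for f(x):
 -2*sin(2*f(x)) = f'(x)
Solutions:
 f(x) = pi - acos((-C1 - exp(8*x))/(C1 - exp(8*x)))/2
 f(x) = acos((-C1 - exp(8*x))/(C1 - exp(8*x)))/2


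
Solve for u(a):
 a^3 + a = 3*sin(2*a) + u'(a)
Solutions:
 u(a) = C1 + a^4/4 + a^2/2 + 3*cos(2*a)/2


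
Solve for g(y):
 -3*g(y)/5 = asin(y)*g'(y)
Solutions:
 g(y) = C1*exp(-3*Integral(1/asin(y), y)/5)


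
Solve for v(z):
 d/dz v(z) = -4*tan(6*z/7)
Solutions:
 v(z) = C1 + 14*log(cos(6*z/7))/3


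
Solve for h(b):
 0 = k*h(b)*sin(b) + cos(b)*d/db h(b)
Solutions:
 h(b) = C1*exp(k*log(cos(b)))


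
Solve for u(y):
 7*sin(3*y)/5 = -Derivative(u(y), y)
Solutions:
 u(y) = C1 + 7*cos(3*y)/15


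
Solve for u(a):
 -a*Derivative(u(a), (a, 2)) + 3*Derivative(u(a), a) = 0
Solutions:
 u(a) = C1 + C2*a^4


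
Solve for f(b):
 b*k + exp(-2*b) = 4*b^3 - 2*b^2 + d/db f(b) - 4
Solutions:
 f(b) = C1 - b^4 + 2*b^3/3 + b^2*k/2 + 4*b - exp(-2*b)/2


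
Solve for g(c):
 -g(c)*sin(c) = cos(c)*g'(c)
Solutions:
 g(c) = C1*cos(c)


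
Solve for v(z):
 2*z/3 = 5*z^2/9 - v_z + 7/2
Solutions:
 v(z) = C1 + 5*z^3/27 - z^2/3 + 7*z/2


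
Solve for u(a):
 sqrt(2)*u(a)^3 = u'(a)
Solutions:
 u(a) = -sqrt(2)*sqrt(-1/(C1 + sqrt(2)*a))/2
 u(a) = sqrt(2)*sqrt(-1/(C1 + sqrt(2)*a))/2


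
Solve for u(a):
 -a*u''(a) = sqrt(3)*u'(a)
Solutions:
 u(a) = C1 + C2*a^(1 - sqrt(3))


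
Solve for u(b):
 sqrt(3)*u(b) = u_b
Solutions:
 u(b) = C1*exp(sqrt(3)*b)


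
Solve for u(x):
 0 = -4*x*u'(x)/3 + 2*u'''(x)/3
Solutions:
 u(x) = C1 + Integral(C2*airyai(2^(1/3)*x) + C3*airybi(2^(1/3)*x), x)


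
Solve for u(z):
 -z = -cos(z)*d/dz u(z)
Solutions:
 u(z) = C1 + Integral(z/cos(z), z)


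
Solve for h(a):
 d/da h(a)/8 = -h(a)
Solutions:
 h(a) = C1*exp(-8*a)


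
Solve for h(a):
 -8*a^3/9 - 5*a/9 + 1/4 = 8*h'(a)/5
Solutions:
 h(a) = C1 - 5*a^4/36 - 25*a^2/144 + 5*a/32


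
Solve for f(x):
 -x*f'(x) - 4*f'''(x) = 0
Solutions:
 f(x) = C1 + Integral(C2*airyai(-2^(1/3)*x/2) + C3*airybi(-2^(1/3)*x/2), x)


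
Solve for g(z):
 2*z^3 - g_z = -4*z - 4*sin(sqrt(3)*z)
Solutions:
 g(z) = C1 + z^4/2 + 2*z^2 - 4*sqrt(3)*cos(sqrt(3)*z)/3


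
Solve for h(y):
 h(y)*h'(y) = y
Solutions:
 h(y) = -sqrt(C1 + y^2)
 h(y) = sqrt(C1 + y^2)


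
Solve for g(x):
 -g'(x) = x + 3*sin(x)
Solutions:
 g(x) = C1 - x^2/2 + 3*cos(x)


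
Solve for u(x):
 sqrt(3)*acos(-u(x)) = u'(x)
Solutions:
 Integral(1/acos(-_y), (_y, u(x))) = C1 + sqrt(3)*x


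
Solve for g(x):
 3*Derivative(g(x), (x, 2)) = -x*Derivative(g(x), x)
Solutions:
 g(x) = C1 + C2*erf(sqrt(6)*x/6)


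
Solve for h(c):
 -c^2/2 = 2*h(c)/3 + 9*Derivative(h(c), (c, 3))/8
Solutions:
 h(c) = C3*exp(-2*2^(1/3)*c/3) - 3*c^2/4 + (C1*sin(2^(1/3)*sqrt(3)*c/3) + C2*cos(2^(1/3)*sqrt(3)*c/3))*exp(2^(1/3)*c/3)


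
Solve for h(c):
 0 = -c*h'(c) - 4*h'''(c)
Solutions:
 h(c) = C1 + Integral(C2*airyai(-2^(1/3)*c/2) + C3*airybi(-2^(1/3)*c/2), c)


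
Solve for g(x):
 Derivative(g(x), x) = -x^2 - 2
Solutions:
 g(x) = C1 - x^3/3 - 2*x


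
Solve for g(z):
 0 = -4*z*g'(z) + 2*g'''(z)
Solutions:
 g(z) = C1 + Integral(C2*airyai(2^(1/3)*z) + C3*airybi(2^(1/3)*z), z)


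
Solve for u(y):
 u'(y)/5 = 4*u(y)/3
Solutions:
 u(y) = C1*exp(20*y/3)


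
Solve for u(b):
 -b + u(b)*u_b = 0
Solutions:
 u(b) = -sqrt(C1 + b^2)
 u(b) = sqrt(C1 + b^2)


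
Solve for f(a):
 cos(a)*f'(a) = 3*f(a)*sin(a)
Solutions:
 f(a) = C1/cos(a)^3


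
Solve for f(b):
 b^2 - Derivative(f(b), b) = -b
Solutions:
 f(b) = C1 + b^3/3 + b^2/2


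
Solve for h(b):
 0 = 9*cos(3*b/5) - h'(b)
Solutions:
 h(b) = C1 + 15*sin(3*b/5)


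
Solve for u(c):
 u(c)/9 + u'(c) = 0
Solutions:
 u(c) = C1*exp(-c/9)


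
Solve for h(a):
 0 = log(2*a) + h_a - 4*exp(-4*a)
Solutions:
 h(a) = C1 - a*log(a) + a*(1 - log(2)) - exp(-4*a)


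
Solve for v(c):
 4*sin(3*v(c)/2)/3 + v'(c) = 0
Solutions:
 v(c) = -2*acos((-C1 - exp(4*c))/(C1 - exp(4*c)))/3 + 4*pi/3
 v(c) = 2*acos((-C1 - exp(4*c))/(C1 - exp(4*c)))/3


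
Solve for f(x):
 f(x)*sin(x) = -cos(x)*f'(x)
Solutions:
 f(x) = C1*cos(x)


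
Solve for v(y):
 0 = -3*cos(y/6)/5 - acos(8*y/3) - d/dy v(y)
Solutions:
 v(y) = C1 - y*acos(8*y/3) + sqrt(9 - 64*y^2)/8 - 18*sin(y/6)/5


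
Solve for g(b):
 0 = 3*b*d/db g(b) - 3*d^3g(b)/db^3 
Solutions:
 g(b) = C1 + Integral(C2*airyai(b) + C3*airybi(b), b)


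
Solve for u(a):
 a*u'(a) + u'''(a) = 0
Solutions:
 u(a) = C1 + Integral(C2*airyai(-a) + C3*airybi(-a), a)


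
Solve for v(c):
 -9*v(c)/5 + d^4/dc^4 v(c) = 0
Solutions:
 v(c) = C1*exp(-sqrt(3)*5^(3/4)*c/5) + C2*exp(sqrt(3)*5^(3/4)*c/5) + C3*sin(sqrt(3)*5^(3/4)*c/5) + C4*cos(sqrt(3)*5^(3/4)*c/5)


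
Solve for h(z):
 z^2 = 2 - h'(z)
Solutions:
 h(z) = C1 - z^3/3 + 2*z


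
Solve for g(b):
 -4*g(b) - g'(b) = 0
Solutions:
 g(b) = C1*exp(-4*b)


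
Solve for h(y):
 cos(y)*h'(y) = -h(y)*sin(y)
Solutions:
 h(y) = C1*cos(y)


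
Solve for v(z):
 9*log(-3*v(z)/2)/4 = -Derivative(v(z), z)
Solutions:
 4*Integral(1/(log(-_y) - log(2) + log(3)), (_y, v(z)))/9 = C1 - z


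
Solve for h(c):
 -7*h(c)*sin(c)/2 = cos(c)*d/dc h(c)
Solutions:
 h(c) = C1*cos(c)^(7/2)


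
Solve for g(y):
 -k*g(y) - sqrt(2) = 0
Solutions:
 g(y) = -sqrt(2)/k


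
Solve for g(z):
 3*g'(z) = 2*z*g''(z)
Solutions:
 g(z) = C1 + C2*z^(5/2)


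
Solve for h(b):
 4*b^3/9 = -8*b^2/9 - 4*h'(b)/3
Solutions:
 h(b) = C1 - b^4/12 - 2*b^3/9


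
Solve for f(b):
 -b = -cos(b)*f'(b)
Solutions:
 f(b) = C1 + Integral(b/cos(b), b)


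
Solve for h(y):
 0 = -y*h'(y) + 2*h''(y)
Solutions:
 h(y) = C1 + C2*erfi(y/2)


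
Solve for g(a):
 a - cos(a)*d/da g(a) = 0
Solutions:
 g(a) = C1 + Integral(a/cos(a), a)


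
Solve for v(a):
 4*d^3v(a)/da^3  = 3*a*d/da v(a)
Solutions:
 v(a) = C1 + Integral(C2*airyai(6^(1/3)*a/2) + C3*airybi(6^(1/3)*a/2), a)


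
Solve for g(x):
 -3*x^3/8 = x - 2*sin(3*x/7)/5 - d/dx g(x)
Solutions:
 g(x) = C1 + 3*x^4/32 + x^2/2 + 14*cos(3*x/7)/15


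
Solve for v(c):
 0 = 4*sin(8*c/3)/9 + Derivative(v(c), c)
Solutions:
 v(c) = C1 + cos(8*c/3)/6


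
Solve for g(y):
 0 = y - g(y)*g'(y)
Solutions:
 g(y) = -sqrt(C1 + y^2)
 g(y) = sqrt(C1 + y^2)


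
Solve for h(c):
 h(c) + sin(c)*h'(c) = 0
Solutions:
 h(c) = C1*sqrt(cos(c) + 1)/sqrt(cos(c) - 1)


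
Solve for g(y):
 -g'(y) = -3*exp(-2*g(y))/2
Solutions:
 g(y) = log(-sqrt(C1 + 3*y))
 g(y) = log(C1 + 3*y)/2


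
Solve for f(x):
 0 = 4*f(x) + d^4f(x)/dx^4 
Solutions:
 f(x) = (C1*sin(x) + C2*cos(x))*exp(-x) + (C3*sin(x) + C4*cos(x))*exp(x)


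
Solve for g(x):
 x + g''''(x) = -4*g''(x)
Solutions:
 g(x) = C1 + C2*x + C3*sin(2*x) + C4*cos(2*x) - x^3/24


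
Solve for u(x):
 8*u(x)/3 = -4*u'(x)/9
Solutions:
 u(x) = C1*exp(-6*x)


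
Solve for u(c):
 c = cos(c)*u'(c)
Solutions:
 u(c) = C1 + Integral(c/cos(c), c)


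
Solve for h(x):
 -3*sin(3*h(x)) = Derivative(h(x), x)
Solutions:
 h(x) = -acos((-C1 - exp(18*x))/(C1 - exp(18*x)))/3 + 2*pi/3
 h(x) = acos((-C1 - exp(18*x))/(C1 - exp(18*x)))/3


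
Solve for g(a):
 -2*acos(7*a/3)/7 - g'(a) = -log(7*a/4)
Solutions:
 g(a) = C1 + a*log(a) - 2*a*acos(7*a/3)/7 - 2*a*log(2) - a + a*log(7) + 2*sqrt(9 - 49*a^2)/49


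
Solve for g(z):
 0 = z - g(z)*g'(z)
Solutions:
 g(z) = -sqrt(C1 + z^2)
 g(z) = sqrt(C1 + z^2)


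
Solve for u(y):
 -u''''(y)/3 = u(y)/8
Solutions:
 u(y) = (C1*sin(2^(3/4)*3^(1/4)*y/4) + C2*cos(2^(3/4)*3^(1/4)*y/4))*exp(-2^(3/4)*3^(1/4)*y/4) + (C3*sin(2^(3/4)*3^(1/4)*y/4) + C4*cos(2^(3/4)*3^(1/4)*y/4))*exp(2^(3/4)*3^(1/4)*y/4)


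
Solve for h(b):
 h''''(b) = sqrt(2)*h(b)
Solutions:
 h(b) = C1*exp(-2^(1/8)*b) + C2*exp(2^(1/8)*b) + C3*sin(2^(1/8)*b) + C4*cos(2^(1/8)*b)


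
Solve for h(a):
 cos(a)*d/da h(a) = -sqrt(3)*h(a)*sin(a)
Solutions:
 h(a) = C1*cos(a)^(sqrt(3))


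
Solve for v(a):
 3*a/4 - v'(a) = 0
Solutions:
 v(a) = C1 + 3*a^2/8


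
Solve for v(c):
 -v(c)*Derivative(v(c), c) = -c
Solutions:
 v(c) = -sqrt(C1 + c^2)
 v(c) = sqrt(C1 + c^2)


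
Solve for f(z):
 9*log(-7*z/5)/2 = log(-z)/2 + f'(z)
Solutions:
 f(z) = C1 + 4*z*log(-z) + z*(-5*log(5) - 4 + log(35)/2 + 4*log(7))


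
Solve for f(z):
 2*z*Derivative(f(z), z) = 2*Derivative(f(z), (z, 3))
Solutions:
 f(z) = C1 + Integral(C2*airyai(z) + C3*airybi(z), z)


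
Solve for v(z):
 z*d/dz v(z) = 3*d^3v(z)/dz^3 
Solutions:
 v(z) = C1 + Integral(C2*airyai(3^(2/3)*z/3) + C3*airybi(3^(2/3)*z/3), z)


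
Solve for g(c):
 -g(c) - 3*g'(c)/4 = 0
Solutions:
 g(c) = C1*exp(-4*c/3)


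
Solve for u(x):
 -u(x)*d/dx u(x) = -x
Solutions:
 u(x) = -sqrt(C1 + x^2)
 u(x) = sqrt(C1 + x^2)


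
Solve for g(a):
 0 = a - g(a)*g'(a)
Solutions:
 g(a) = -sqrt(C1 + a^2)
 g(a) = sqrt(C1 + a^2)


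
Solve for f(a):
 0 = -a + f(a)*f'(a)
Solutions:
 f(a) = -sqrt(C1 + a^2)
 f(a) = sqrt(C1 + a^2)


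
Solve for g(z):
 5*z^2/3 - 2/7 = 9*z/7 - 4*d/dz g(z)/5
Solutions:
 g(z) = C1 - 25*z^3/36 + 45*z^2/56 + 5*z/14


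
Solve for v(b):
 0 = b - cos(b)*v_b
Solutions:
 v(b) = C1 + Integral(b/cos(b), b)


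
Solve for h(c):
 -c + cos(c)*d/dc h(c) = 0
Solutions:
 h(c) = C1 + Integral(c/cos(c), c)


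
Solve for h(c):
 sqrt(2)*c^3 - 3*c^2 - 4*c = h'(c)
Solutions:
 h(c) = C1 + sqrt(2)*c^4/4 - c^3 - 2*c^2


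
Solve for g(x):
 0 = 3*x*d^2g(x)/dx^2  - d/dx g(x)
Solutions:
 g(x) = C1 + C2*x^(4/3)


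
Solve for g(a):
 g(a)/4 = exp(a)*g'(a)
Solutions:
 g(a) = C1*exp(-exp(-a)/4)


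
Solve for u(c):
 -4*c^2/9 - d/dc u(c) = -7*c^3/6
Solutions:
 u(c) = C1 + 7*c^4/24 - 4*c^3/27


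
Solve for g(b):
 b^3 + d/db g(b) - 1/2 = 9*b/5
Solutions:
 g(b) = C1 - b^4/4 + 9*b^2/10 + b/2


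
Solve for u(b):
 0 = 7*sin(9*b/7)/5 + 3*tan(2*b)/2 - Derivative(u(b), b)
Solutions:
 u(b) = C1 - 3*log(cos(2*b))/4 - 49*cos(9*b/7)/45


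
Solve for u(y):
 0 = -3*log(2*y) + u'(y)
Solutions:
 u(y) = C1 + 3*y*log(y) - 3*y + y*log(8)


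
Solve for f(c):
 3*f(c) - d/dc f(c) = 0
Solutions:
 f(c) = C1*exp(3*c)


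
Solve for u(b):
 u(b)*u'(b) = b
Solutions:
 u(b) = -sqrt(C1 + b^2)
 u(b) = sqrt(C1 + b^2)


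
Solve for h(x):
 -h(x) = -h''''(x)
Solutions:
 h(x) = C1*exp(-x) + C2*exp(x) + C3*sin(x) + C4*cos(x)


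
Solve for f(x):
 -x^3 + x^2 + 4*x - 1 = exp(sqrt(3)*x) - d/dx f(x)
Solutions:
 f(x) = C1 + x^4/4 - x^3/3 - 2*x^2 + x + sqrt(3)*exp(sqrt(3)*x)/3


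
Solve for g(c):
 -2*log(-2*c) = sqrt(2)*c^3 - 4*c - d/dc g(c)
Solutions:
 g(c) = C1 + sqrt(2)*c^4/4 - 2*c^2 + 2*c*log(-c) + 2*c*(-1 + log(2))


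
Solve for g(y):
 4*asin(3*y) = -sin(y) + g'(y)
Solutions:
 g(y) = C1 + 4*y*asin(3*y) + 4*sqrt(1 - 9*y^2)/3 - cos(y)


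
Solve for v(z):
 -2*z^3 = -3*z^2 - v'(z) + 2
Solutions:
 v(z) = C1 + z^4/2 - z^3 + 2*z


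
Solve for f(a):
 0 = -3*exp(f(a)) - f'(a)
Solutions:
 f(a) = log(1/(C1 + 3*a))


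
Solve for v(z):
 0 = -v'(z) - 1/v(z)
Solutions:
 v(z) = -sqrt(C1 - 2*z)
 v(z) = sqrt(C1 - 2*z)


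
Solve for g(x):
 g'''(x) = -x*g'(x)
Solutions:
 g(x) = C1 + Integral(C2*airyai(-x) + C3*airybi(-x), x)


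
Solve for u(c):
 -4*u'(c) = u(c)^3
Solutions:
 u(c) = -sqrt(2)*sqrt(-1/(C1 - c))
 u(c) = sqrt(2)*sqrt(-1/(C1 - c))


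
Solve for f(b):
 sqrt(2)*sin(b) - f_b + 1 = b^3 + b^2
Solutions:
 f(b) = C1 - b^4/4 - b^3/3 + b - sqrt(2)*cos(b)


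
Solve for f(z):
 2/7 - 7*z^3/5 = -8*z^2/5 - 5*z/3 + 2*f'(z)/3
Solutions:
 f(z) = C1 - 21*z^4/40 + 4*z^3/5 + 5*z^2/4 + 3*z/7


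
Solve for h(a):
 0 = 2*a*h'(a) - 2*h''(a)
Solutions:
 h(a) = C1 + C2*erfi(sqrt(2)*a/2)


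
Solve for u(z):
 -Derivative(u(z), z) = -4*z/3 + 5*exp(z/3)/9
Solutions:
 u(z) = C1 + 2*z^2/3 - 5*exp(z/3)/3


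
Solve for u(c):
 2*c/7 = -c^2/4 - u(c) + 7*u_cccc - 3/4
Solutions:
 u(c) = C1*exp(-7^(3/4)*c/7) + C2*exp(7^(3/4)*c/7) + C3*sin(7^(3/4)*c/7) + C4*cos(7^(3/4)*c/7) - c^2/4 - 2*c/7 - 3/4


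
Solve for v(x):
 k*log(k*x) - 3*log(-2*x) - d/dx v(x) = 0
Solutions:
 v(x) = C1 + x*(k - 3)*log(-x) + x*(k*log(-k) - k - 3*log(2) + 3)


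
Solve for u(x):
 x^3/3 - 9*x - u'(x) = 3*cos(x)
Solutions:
 u(x) = C1 + x^4/12 - 9*x^2/2 - 3*sin(x)


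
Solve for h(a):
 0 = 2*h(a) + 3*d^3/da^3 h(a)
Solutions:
 h(a) = C3*exp(-2^(1/3)*3^(2/3)*a/3) + (C1*sin(2^(1/3)*3^(1/6)*a/2) + C2*cos(2^(1/3)*3^(1/6)*a/2))*exp(2^(1/3)*3^(2/3)*a/6)


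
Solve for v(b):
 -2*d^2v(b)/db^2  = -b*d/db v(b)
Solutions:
 v(b) = C1 + C2*erfi(b/2)


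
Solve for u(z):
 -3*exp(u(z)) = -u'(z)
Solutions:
 u(z) = log(-1/(C1 + 3*z))


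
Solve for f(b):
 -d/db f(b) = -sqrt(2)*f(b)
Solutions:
 f(b) = C1*exp(sqrt(2)*b)


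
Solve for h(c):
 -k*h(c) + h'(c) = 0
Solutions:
 h(c) = C1*exp(c*k)


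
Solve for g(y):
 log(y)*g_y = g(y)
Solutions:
 g(y) = C1*exp(li(y))


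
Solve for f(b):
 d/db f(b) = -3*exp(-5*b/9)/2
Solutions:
 f(b) = C1 + 27*exp(-5*b/9)/10


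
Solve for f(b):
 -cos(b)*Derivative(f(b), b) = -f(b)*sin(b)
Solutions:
 f(b) = C1/cos(b)


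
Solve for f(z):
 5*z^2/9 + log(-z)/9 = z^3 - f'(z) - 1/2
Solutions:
 f(z) = C1 + z^4/4 - 5*z^3/27 - z*log(-z)/9 - 7*z/18


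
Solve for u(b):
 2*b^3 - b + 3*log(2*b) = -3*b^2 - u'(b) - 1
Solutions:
 u(b) = C1 - b^4/2 - b^3 + b^2/2 - 3*b*log(b) - b*log(8) + 2*b


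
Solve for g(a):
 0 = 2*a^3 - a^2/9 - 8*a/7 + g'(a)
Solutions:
 g(a) = C1 - a^4/2 + a^3/27 + 4*a^2/7


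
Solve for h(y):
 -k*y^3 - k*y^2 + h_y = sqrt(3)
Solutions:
 h(y) = C1 + k*y^4/4 + k*y^3/3 + sqrt(3)*y


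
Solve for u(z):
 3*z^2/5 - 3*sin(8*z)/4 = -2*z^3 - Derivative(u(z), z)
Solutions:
 u(z) = C1 - z^4/2 - z^3/5 - 3*cos(8*z)/32


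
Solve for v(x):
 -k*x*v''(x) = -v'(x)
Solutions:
 v(x) = C1 + x^(((re(k) + 1)*re(k) + im(k)^2)/(re(k)^2 + im(k)^2))*(C2*sin(log(x)*Abs(im(k))/(re(k)^2 + im(k)^2)) + C3*cos(log(x)*im(k)/(re(k)^2 + im(k)^2)))


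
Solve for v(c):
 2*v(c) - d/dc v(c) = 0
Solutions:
 v(c) = C1*exp(2*c)


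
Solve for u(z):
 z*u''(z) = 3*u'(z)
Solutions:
 u(z) = C1 + C2*z^4


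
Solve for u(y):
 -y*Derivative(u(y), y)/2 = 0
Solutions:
 u(y) = C1


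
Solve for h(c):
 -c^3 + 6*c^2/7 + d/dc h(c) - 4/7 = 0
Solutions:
 h(c) = C1 + c^4/4 - 2*c^3/7 + 4*c/7


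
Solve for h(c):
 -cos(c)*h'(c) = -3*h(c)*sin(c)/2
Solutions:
 h(c) = C1/cos(c)^(3/2)


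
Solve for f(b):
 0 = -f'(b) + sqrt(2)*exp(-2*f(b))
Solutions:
 f(b) = log(-sqrt(C1 + 2*sqrt(2)*b))
 f(b) = log(C1 + 2*sqrt(2)*b)/2


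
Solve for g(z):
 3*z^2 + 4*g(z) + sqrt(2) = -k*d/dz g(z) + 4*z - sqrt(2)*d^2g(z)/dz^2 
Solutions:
 g(z) = C1*exp(sqrt(2)*z*(-k + sqrt(k^2 - 16*sqrt(2)))/4) + C2*exp(-sqrt(2)*z*(k + sqrt(k^2 - 16*sqrt(2)))/4) - 3*k^2/32 + 3*k*z/8 - k/4 - 3*z^2/4 + z + sqrt(2)/8


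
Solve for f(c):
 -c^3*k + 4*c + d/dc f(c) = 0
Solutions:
 f(c) = C1 + c^4*k/4 - 2*c^2


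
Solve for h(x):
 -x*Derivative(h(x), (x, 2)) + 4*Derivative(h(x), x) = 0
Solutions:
 h(x) = C1 + C2*x^5


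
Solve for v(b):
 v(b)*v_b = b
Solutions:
 v(b) = -sqrt(C1 + b^2)
 v(b) = sqrt(C1 + b^2)


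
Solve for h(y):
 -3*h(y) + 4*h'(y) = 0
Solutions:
 h(y) = C1*exp(3*y/4)


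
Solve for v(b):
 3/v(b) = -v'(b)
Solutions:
 v(b) = -sqrt(C1 - 6*b)
 v(b) = sqrt(C1 - 6*b)


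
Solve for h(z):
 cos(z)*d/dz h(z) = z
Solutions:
 h(z) = C1 + Integral(z/cos(z), z)


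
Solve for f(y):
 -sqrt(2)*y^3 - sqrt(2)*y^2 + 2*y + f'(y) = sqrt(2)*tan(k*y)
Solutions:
 f(y) = C1 + sqrt(2)*y^4/4 + sqrt(2)*y^3/3 - y^2 + sqrt(2)*Piecewise((-log(cos(k*y))/k, Ne(k, 0)), (0, True))


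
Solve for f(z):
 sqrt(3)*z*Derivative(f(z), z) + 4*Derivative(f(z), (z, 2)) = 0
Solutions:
 f(z) = C1 + C2*erf(sqrt(2)*3^(1/4)*z/4)


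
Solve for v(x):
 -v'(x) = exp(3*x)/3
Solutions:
 v(x) = C1 - exp(3*x)/9


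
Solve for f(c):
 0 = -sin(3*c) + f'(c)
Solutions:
 f(c) = C1 - cos(3*c)/3
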